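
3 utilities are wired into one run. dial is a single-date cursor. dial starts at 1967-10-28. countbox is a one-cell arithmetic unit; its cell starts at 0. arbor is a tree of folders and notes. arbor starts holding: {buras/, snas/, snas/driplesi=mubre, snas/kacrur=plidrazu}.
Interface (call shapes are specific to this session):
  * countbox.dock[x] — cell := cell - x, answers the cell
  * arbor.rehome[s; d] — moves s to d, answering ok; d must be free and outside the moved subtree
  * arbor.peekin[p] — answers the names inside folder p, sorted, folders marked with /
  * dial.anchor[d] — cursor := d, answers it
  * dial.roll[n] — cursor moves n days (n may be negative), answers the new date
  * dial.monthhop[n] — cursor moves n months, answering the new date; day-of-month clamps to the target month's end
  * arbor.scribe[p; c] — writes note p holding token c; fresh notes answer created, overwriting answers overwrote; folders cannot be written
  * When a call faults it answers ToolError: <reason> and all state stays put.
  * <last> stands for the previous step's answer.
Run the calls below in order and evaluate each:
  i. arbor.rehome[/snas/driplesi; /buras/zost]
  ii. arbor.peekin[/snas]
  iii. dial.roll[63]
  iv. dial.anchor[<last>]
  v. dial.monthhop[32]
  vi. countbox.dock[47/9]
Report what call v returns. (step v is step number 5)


Answer: 1970-08-30

Derivation:
-> rehome(s='/snas/driplesi', d='/buras/zost')
<- ok
-> peekin(p='/snas')
<- [kacrur]
-> roll(n='63')
<- 1967-12-30
-> anchor(d='<last>')
<- 1967-12-30
-> monthhop(n='32')
<- 1970-08-30
-> dock(x='47/9')
<- -47/9


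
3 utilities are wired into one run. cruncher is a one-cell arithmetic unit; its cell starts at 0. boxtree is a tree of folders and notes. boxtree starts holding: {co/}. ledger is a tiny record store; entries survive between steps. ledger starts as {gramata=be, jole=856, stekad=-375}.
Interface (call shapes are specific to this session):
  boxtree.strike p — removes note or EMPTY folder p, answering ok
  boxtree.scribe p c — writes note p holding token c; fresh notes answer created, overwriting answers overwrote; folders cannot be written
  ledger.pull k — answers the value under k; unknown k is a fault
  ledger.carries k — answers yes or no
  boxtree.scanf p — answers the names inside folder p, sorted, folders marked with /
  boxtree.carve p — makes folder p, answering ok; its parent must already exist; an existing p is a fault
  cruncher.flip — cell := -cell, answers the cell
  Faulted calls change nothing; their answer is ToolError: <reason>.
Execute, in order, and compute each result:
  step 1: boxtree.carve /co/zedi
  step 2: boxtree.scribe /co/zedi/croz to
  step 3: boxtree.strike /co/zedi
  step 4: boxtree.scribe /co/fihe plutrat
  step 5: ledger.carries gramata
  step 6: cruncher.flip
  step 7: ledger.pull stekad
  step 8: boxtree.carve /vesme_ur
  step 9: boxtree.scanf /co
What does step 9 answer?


> boxtree.carve /co/zedi
[out] ok
> boxtree.scribe /co/zedi/croz to
[out] created
> boxtree.strike /co/zedi
[out] ToolError: not empty
> boxtree.scribe /co/fihe plutrat
[out] created
> ledger.carries gramata
[out] yes
> cruncher.flip
[out] 0
> ledger.pull stekad
[out] -375
> boxtree.carve /vesme_ur
[out] ok
> boxtree.scanf /co
[out] [fihe, zedi/]

Answer: [fihe, zedi/]


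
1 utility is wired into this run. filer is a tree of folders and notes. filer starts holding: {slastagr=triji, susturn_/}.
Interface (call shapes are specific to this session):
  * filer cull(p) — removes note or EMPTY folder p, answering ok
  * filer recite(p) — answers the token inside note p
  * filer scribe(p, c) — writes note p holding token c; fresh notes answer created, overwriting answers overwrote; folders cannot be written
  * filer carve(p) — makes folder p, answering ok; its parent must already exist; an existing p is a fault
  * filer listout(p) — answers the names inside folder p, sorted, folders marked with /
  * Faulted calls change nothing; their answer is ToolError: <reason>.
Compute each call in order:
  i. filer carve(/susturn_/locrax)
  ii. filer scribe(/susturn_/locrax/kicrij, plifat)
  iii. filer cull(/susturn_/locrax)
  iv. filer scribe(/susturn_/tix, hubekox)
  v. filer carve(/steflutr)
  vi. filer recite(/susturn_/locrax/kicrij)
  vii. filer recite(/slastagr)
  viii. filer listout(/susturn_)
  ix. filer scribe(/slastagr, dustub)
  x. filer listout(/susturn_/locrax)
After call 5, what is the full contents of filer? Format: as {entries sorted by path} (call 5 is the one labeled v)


// 1. filer carve(p→/susturn_/locrax) ~> ok
// 2. filer scribe(p→/susturn_/locrax/kicrij, c→plifat) ~> created
// 3. filer cull(p→/susturn_/locrax) ~> ToolError: not empty
// 4. filer scribe(p→/susturn_/tix, c→hubekox) ~> created
// 5. filer carve(p→/steflutr) ~> ok
// 6. filer recite(p→/susturn_/locrax/kicrij) ~> plifat
// 7. filer recite(p→/slastagr) ~> triji
// 8. filer listout(p→/susturn_) ~> [locrax/, tix]
// 9. filer scribe(p→/slastagr, c→dustub) ~> overwrote
// 10. filer listout(p→/susturn_/locrax) ~> [kicrij]

Answer: {slastagr=triji, steflutr/, susturn_/, susturn_/locrax/, susturn_/locrax/kicrij=plifat, susturn_/tix=hubekox}


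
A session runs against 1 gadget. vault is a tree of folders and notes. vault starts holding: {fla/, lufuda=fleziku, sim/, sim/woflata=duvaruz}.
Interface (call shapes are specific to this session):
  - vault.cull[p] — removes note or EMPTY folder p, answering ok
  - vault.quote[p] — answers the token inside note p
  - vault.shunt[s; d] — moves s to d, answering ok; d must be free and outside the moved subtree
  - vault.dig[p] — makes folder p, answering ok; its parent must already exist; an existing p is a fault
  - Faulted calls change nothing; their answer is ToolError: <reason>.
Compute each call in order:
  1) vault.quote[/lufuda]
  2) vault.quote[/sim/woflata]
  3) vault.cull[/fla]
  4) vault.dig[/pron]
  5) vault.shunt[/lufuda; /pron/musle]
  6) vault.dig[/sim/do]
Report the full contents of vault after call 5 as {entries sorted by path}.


-> vault.quote(p→/lufuda)
<- fleziku
-> vault.quote(p→/sim/woflata)
<- duvaruz
-> vault.cull(p→/fla)
<- ok
-> vault.dig(p→/pron)
<- ok
-> vault.shunt(s→/lufuda, d→/pron/musle)
<- ok
-> vault.dig(p→/sim/do)
<- ok

Answer: {pron/, pron/musle=fleziku, sim/, sim/woflata=duvaruz}


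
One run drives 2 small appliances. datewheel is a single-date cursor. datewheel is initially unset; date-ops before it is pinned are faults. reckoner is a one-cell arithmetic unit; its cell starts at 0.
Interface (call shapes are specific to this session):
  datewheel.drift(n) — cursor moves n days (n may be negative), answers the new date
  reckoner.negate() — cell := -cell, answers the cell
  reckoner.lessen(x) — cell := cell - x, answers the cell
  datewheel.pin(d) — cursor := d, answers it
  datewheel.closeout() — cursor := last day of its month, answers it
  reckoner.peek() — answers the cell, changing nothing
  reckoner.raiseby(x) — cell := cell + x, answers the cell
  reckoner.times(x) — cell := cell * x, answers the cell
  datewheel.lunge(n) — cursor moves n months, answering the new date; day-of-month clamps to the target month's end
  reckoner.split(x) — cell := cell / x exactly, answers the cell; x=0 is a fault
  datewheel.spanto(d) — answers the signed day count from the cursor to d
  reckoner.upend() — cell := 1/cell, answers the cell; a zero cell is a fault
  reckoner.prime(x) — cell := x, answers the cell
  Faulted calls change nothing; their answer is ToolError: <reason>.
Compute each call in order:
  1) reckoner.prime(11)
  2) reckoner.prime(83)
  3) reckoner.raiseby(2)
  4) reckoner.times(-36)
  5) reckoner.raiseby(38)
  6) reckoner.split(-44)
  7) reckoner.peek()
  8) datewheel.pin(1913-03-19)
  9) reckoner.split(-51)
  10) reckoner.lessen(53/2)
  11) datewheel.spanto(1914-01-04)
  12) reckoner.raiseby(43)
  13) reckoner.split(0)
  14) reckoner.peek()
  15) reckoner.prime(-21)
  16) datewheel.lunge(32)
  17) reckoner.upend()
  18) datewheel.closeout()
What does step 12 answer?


# reckoner.prime(11) -> 11
# reckoner.prime(83) -> 83
# reckoner.raiseby(2) -> 85
# reckoner.times(-36) -> -3060
# reckoner.raiseby(38) -> -3022
# reckoner.split(-44) -> 1511/22
# reckoner.peek() -> 1511/22
# datewheel.pin(1913-03-19) -> 1913-03-19
# reckoner.split(-51) -> -1511/1122
# reckoner.lessen(53/2) -> -15622/561
# datewheel.spanto(1914-01-04) -> 291
# reckoner.raiseby(43) -> 8501/561
# reckoner.split(0) -> ToolError: division by zero
# reckoner.peek() -> 8501/561
# reckoner.prime(-21) -> -21
# datewheel.lunge(32) -> 1915-11-19
# reckoner.upend() -> -1/21
# datewheel.closeout() -> 1915-11-30

Answer: 8501/561


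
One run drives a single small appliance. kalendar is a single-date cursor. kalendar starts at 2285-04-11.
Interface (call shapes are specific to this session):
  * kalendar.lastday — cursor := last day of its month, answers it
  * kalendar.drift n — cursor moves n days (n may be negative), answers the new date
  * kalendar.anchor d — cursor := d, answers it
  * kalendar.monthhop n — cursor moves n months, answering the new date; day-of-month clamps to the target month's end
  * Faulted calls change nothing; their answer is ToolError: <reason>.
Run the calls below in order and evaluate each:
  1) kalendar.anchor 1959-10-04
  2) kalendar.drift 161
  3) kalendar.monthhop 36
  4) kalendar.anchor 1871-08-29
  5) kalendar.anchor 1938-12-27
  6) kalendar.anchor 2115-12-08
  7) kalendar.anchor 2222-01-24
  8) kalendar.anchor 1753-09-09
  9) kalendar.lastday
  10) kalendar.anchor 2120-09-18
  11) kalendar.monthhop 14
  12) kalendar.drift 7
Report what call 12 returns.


Answer: 2121-11-25

Derivation:
-> anchor(d=1959-10-04)
<- 1959-10-04
-> drift(n=161)
<- 1960-03-13
-> monthhop(n=36)
<- 1963-03-13
-> anchor(d=1871-08-29)
<- 1871-08-29
-> anchor(d=1938-12-27)
<- 1938-12-27
-> anchor(d=2115-12-08)
<- 2115-12-08
-> anchor(d=2222-01-24)
<- 2222-01-24
-> anchor(d=1753-09-09)
<- 1753-09-09
-> lastday()
<- 1753-09-30
-> anchor(d=2120-09-18)
<- 2120-09-18
-> monthhop(n=14)
<- 2121-11-18
-> drift(n=7)
<- 2121-11-25


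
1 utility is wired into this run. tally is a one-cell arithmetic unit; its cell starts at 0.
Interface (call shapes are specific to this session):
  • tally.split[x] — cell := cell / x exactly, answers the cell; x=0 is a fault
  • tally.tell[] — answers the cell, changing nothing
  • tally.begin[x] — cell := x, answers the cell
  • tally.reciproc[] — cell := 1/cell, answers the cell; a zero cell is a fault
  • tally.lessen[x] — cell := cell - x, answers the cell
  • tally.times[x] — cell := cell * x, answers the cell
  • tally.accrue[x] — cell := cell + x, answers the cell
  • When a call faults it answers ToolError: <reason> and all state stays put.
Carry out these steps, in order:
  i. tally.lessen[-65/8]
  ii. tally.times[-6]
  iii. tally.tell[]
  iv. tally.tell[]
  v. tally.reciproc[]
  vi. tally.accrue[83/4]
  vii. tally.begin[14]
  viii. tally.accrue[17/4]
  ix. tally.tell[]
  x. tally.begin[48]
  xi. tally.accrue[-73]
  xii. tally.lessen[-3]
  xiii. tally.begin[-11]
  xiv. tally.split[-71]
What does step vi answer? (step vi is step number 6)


Answer: 16169/780

Derivation:
I call tally.lessen(x→-65/8), and get 65/8.
I call tally.times(x→-6), and observe -195/4.
Invoking tally.tell(): -195/4.
Calling tally.tell(), and observe -195/4.
I invoke tally.reciproc(), giving -4/195.
I use tally.accrue(x→83/4), which returns 16169/780.
I call tally.begin(x→14): 14.
Then tally.accrue(x→17/4), and see 73/4.
Next I call tally.tell(), and see 73/4.
I try tally.begin(x→48), giving 48.
I invoke tally.accrue(x→-73), → -25.
I try tally.lessen(x→-3), — result: -22.
Then tally.begin(x→-11): -11.
Next I call tally.split(x→-71), and observe 11/71.


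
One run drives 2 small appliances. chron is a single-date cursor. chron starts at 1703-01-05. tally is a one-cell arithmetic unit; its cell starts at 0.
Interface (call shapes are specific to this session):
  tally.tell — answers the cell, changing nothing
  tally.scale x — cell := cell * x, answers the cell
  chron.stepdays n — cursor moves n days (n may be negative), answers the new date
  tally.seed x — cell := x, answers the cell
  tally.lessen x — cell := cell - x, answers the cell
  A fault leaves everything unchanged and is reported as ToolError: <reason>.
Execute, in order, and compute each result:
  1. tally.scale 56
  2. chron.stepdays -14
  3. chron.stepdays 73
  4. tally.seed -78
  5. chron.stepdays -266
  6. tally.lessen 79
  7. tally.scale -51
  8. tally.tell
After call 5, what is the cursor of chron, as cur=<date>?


! tally.scale(x=56) : 0
! chron.stepdays(n=-14) : 1702-12-22
! chron.stepdays(n=73) : 1703-03-05
! tally.seed(x=-78) : -78
! chron.stepdays(n=-266) : 1702-06-12
! tally.lessen(x=79) : -157
! tally.scale(x=-51) : 8007
! tally.tell() : 8007

Answer: cur=1702-06-12


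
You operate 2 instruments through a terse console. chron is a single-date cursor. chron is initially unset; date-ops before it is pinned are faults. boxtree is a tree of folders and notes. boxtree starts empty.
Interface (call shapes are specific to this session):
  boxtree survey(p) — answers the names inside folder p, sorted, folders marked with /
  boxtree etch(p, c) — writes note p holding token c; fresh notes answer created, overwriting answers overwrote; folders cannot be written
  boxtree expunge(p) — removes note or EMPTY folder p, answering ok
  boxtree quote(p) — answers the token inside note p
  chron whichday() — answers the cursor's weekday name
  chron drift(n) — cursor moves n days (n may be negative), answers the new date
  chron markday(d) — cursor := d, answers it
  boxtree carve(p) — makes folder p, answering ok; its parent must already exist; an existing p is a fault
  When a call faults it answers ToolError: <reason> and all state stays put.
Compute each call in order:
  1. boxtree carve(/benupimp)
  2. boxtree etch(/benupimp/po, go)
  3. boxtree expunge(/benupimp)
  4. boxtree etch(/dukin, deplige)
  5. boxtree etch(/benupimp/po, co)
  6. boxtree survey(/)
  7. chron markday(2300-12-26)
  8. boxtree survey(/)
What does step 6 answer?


Act: boxtree carve[/benupimp]
Obs: ok
Act: boxtree etch[/benupimp/po; go]
Obs: created
Act: boxtree expunge[/benupimp]
Obs: ToolError: not empty
Act: boxtree etch[/dukin; deplige]
Obs: created
Act: boxtree etch[/benupimp/po; co]
Obs: overwrote
Act: boxtree survey[/]
Obs: [benupimp/, dukin]
Act: chron markday[2300-12-26]
Obs: 2300-12-26
Act: boxtree survey[/]
Obs: [benupimp/, dukin]

Answer: [benupimp/, dukin]


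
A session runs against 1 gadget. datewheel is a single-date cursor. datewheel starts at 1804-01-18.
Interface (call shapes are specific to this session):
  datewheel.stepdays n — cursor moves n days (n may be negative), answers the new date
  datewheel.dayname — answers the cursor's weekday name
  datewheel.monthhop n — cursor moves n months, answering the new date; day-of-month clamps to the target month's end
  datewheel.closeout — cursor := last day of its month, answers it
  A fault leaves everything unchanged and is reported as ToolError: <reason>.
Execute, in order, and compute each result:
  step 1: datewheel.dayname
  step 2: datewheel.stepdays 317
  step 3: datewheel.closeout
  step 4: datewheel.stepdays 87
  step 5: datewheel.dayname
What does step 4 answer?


! dayname() : Wednesday
! stepdays(n='317') : 1804-11-30
! closeout() : 1804-11-30
! stepdays(n='87') : 1805-02-25
! dayname() : Monday

Answer: 1805-02-25


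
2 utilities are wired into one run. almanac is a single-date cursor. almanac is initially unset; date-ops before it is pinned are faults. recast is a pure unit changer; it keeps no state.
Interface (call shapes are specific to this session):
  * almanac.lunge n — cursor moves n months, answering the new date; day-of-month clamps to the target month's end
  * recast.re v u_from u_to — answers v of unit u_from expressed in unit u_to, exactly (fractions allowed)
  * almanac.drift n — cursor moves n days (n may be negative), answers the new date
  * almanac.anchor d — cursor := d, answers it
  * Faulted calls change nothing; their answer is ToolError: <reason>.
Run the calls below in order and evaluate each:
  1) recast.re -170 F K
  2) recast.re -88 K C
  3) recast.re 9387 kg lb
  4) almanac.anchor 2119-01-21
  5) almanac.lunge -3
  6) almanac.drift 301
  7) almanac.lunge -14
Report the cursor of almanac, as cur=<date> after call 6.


I use recast.re(v: -170, u_from: F, u_to: K), giving 28967/180.
Now I run recast.re(v: -88, u_from: K, u_to: C), yielding -7223/20.
Invoking recast.re(v: 9387, u_from: kg, u_to: lb), which returns 134100000000/6479891.
I use almanac.anchor(d: 2119-01-21), giving 2119-01-21.
Using almanac.lunge(n: -3): 2118-10-21.
I invoke almanac.drift(n: 301), → 2119-08-18.
I invoke almanac.lunge(n: -14), and see 2118-06-18.

Answer: cur=2119-08-18


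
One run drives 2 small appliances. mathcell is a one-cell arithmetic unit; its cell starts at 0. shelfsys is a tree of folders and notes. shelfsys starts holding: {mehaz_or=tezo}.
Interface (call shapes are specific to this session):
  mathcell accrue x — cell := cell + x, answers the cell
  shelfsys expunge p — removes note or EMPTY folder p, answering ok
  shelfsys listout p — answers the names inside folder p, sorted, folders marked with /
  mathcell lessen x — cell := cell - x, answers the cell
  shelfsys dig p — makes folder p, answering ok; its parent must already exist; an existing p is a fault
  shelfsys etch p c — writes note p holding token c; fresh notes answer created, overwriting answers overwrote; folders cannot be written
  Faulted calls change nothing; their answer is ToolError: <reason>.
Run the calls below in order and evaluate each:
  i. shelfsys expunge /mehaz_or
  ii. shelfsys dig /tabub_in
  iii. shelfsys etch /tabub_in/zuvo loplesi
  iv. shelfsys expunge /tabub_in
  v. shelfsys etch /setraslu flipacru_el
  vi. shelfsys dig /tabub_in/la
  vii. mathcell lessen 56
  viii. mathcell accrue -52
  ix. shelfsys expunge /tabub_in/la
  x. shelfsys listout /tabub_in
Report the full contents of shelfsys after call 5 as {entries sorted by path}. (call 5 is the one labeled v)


! shelfsys expunge(p='/mehaz_or') ~> ok
! shelfsys dig(p='/tabub_in') ~> ok
! shelfsys etch(p='/tabub_in/zuvo', c='loplesi') ~> created
! shelfsys expunge(p='/tabub_in') ~> ToolError: not empty
! shelfsys etch(p='/setraslu', c='flipacru_el') ~> created
! shelfsys dig(p='/tabub_in/la') ~> ok
! mathcell lessen(x='56') ~> -56
! mathcell accrue(x='-52') ~> -108
! shelfsys expunge(p='/tabub_in/la') ~> ok
! shelfsys listout(p='/tabub_in') ~> [zuvo]

Answer: {setraslu=flipacru_el, tabub_in/, tabub_in/zuvo=loplesi}


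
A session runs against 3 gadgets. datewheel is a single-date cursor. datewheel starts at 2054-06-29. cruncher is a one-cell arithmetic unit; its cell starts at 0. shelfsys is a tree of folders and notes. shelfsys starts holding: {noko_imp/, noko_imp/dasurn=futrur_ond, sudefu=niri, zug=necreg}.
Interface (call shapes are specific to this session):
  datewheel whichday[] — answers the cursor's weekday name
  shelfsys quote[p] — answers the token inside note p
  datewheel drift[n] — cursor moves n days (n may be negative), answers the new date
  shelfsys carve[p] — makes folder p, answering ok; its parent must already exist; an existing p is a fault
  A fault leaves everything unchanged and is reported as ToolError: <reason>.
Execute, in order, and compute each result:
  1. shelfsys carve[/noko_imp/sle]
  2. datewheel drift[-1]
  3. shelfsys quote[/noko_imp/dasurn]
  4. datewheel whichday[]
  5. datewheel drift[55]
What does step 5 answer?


==> shelfsys carve(p: /noko_imp/sle)
<== ok
==> datewheel drift(n: -1)
<== 2054-06-28
==> shelfsys quote(p: /noko_imp/dasurn)
<== futrur_ond
==> datewheel whichday()
<== Sunday
==> datewheel drift(n: 55)
<== 2054-08-22

Answer: 2054-08-22


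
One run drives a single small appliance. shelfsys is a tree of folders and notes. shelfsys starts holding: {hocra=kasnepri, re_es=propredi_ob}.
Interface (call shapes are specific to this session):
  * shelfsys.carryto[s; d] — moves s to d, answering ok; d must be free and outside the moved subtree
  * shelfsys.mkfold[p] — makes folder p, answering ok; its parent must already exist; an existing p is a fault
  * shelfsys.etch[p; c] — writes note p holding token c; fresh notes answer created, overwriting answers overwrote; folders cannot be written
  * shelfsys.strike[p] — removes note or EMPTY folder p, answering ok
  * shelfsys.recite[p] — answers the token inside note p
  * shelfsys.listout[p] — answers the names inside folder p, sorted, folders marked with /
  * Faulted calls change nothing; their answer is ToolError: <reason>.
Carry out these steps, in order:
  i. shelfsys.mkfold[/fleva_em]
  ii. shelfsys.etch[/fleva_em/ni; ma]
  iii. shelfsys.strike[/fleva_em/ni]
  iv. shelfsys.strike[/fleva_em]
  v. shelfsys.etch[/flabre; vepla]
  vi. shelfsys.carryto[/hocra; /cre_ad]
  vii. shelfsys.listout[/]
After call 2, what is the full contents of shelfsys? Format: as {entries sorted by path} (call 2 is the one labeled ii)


Answer: {fleva_em/, fleva_em/ni=ma, hocra=kasnepri, re_es=propredi_ob}

Derivation:
Using shelfsys.mkfold using p: /fleva_em, which returns ok.
I try shelfsys.etch using p: /fleva_em/ni, c: ma, → created.
I use shelfsys.strike using p: /fleva_em/ni: ok.
I use shelfsys.strike using p: /fleva_em, — result: ok.
I call shelfsys.etch using p: /flabre, c: vepla: created.
I call shelfsys.carryto using s: /hocra, d: /cre_ad, — result: ok.
Invoking shelfsys.listout using p: /, which returns [cre_ad, flabre, re_es].


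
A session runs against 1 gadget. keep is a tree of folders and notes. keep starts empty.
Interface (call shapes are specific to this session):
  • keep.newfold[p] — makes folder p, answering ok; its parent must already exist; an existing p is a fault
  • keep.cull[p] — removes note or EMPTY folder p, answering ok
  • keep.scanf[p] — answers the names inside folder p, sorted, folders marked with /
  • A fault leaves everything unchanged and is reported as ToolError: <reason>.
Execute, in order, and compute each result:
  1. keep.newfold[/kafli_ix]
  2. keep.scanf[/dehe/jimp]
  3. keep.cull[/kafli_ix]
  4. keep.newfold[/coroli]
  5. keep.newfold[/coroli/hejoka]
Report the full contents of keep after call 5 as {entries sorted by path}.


→ keep.newfold(p: /kafli_ix)
← ok
→ keep.scanf(p: /dehe/jimp)
← ToolError: not found
→ keep.cull(p: /kafli_ix)
← ok
→ keep.newfold(p: /coroli)
← ok
→ keep.newfold(p: /coroli/hejoka)
← ok

Answer: {coroli/, coroli/hejoka/}


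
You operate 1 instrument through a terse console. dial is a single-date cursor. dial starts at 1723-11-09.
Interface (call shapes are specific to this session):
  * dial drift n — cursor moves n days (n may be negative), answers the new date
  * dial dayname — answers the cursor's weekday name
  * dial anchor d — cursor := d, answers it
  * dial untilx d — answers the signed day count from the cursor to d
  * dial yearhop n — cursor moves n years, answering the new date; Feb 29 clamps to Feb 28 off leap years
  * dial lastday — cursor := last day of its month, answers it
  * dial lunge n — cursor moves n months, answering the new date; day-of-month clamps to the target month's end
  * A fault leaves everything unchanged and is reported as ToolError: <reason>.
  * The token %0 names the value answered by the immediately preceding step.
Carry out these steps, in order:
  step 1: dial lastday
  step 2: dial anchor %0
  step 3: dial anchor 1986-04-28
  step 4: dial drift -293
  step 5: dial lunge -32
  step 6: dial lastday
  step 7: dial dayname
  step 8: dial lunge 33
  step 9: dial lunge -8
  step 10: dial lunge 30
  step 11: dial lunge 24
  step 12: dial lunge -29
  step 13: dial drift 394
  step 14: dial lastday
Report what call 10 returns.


Answer: 1987-06-30

Derivation:
>>> dial lastday
:: 1723-11-30
>>> dial anchor d='%0'
:: 1723-11-30
>>> dial anchor d='1986-04-28'
:: 1986-04-28
>>> dial drift n='-293'
:: 1985-07-09
>>> dial lunge n='-32'
:: 1982-11-09
>>> dial lastday
:: 1982-11-30
>>> dial dayname
:: Tuesday
>>> dial lunge n='33'
:: 1985-08-30
>>> dial lunge n='-8'
:: 1984-12-30
>>> dial lunge n='30'
:: 1987-06-30
>>> dial lunge n='24'
:: 1989-06-30
>>> dial lunge n='-29'
:: 1987-01-30
>>> dial drift n='394'
:: 1988-02-28
>>> dial lastday
:: 1988-02-29


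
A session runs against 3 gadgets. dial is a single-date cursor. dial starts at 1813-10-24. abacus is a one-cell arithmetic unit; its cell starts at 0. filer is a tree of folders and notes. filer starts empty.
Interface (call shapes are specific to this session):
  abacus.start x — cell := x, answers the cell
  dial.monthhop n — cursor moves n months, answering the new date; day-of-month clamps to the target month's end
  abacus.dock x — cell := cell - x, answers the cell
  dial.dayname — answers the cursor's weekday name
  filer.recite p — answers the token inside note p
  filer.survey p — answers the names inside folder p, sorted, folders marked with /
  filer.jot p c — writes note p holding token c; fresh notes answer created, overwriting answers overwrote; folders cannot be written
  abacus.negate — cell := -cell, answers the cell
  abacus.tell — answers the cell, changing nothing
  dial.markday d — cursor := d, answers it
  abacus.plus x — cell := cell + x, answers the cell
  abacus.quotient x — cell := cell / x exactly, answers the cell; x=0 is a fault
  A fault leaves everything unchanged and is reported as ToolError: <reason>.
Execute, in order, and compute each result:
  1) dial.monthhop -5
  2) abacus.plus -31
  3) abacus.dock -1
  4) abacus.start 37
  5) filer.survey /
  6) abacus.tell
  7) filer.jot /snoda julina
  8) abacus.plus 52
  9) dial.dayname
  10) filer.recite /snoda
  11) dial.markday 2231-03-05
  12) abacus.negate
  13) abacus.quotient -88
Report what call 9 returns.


;; 1. dial.monthhop(n: -5) => 1813-05-24
;; 2. abacus.plus(x: -31) => -31
;; 3. abacus.dock(x: -1) => -30
;; 4. abacus.start(x: 37) => 37
;; 5. filer.survey(p: /) => []
;; 6. abacus.tell() => 37
;; 7. filer.jot(p: /snoda, c: julina) => created
;; 8. abacus.plus(x: 52) => 89
;; 9. dial.dayname() => Monday
;; 10. filer.recite(p: /snoda) => julina
;; 11. dial.markday(d: 2231-03-05) => 2231-03-05
;; 12. abacus.negate() => -89
;; 13. abacus.quotient(x: -88) => 89/88

Answer: Monday


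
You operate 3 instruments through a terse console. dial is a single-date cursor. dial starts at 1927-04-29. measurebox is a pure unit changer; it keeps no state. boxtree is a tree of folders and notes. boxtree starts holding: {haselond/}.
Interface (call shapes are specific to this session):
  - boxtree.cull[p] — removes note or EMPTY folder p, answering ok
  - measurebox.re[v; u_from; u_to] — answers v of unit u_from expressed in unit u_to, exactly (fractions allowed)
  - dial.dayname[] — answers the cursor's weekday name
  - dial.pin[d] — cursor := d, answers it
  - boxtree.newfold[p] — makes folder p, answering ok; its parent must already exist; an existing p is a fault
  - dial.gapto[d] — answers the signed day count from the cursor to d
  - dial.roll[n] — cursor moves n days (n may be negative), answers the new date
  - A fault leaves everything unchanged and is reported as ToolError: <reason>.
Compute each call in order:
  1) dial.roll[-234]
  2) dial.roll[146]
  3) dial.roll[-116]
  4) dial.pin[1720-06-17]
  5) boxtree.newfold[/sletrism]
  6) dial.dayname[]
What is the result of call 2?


Do: dial.roll[n→-234]
See: 1926-09-07
Do: dial.roll[n→146]
See: 1927-01-31
Do: dial.roll[n→-116]
See: 1926-10-07
Do: dial.pin[d→1720-06-17]
See: 1720-06-17
Do: boxtree.newfold[p→/sletrism]
See: ok
Do: dial.dayname[]
See: Monday

Answer: 1927-01-31


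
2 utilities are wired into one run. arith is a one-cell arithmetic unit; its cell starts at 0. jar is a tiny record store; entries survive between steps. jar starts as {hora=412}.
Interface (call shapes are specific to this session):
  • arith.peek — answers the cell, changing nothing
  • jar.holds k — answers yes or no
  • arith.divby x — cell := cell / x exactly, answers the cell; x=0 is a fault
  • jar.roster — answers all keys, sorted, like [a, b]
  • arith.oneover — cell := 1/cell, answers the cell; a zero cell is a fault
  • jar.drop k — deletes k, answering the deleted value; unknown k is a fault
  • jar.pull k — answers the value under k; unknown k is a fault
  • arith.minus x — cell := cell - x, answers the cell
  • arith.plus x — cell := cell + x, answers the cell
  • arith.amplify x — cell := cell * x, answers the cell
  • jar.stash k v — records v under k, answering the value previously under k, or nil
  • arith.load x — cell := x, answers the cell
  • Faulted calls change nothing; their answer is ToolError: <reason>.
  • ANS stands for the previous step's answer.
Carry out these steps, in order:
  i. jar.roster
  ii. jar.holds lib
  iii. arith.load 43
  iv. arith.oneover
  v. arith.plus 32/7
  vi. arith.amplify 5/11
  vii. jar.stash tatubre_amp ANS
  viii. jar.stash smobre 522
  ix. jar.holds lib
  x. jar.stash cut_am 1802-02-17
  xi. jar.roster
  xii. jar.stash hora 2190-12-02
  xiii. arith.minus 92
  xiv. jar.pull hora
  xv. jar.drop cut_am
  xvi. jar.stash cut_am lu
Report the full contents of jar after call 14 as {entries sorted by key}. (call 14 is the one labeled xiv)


Answer: {cut_am=1802-02-17, hora=2190-12-02, smobre=522, tatubre_amp=6915/3311}

Derivation:
Act: jar.roster[]
Obs: [hora]
Act: jar.holds[k→lib]
Obs: no
Act: arith.load[x→43]
Obs: 43
Act: arith.oneover[]
Obs: 1/43
Act: arith.plus[x→32/7]
Obs: 1383/301
Act: arith.amplify[x→5/11]
Obs: 6915/3311
Act: jar.stash[k→tatubre_amp; v→ANS]
Obs: nil
Act: jar.stash[k→smobre; v→522]
Obs: nil
Act: jar.holds[k→lib]
Obs: no
Act: jar.stash[k→cut_am; v→1802-02-17]
Obs: nil
Act: jar.roster[]
Obs: [cut_am, hora, smobre, tatubre_amp]
Act: jar.stash[k→hora; v→2190-12-02]
Obs: 412
Act: arith.minus[x→92]
Obs: -297697/3311
Act: jar.pull[k→hora]
Obs: 2190-12-02
Act: jar.drop[k→cut_am]
Obs: 1802-02-17
Act: jar.stash[k→cut_am; v→lu]
Obs: nil


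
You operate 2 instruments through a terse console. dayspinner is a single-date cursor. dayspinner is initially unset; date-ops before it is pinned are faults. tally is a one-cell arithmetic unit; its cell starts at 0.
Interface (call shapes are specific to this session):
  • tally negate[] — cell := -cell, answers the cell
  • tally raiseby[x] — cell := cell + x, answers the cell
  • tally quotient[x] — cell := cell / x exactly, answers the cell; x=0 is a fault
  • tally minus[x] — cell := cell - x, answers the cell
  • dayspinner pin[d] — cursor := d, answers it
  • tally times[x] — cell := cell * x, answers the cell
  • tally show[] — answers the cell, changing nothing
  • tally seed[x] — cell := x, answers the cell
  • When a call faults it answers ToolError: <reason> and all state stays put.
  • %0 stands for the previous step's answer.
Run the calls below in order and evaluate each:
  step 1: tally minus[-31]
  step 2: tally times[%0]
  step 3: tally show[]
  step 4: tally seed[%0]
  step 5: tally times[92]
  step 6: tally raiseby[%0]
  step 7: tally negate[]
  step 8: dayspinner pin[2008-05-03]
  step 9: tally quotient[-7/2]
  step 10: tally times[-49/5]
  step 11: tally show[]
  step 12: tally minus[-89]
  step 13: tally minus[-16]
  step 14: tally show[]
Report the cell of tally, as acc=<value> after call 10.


I call tally minus on x: -31: 31.
Calling tally times on x: %0, yielding 961.
I call tally show, which returns 961.
I use tally seed on x: %0, giving 961.
I invoke tally times on x: 92: 88412.
Next I call tally raiseby on x: %0, which returns 176824.
I run tally negate(), — result: -176824.
Invoking dayspinner pin on d: 2008-05-03, and see 2008-05-03.
Next I call tally quotient on x: -7/2, and get 353648/7.
I use tally times on x: -49/5, which returns -2475536/5.
I invoke tally show, giving -2475536/5.
I use tally minus on x: -89, → -2475091/5.
Invoking tally minus on x: -16, and observe -2475011/5.
Using tally show(), yielding -2475011/5.

Answer: acc=-2475536/5


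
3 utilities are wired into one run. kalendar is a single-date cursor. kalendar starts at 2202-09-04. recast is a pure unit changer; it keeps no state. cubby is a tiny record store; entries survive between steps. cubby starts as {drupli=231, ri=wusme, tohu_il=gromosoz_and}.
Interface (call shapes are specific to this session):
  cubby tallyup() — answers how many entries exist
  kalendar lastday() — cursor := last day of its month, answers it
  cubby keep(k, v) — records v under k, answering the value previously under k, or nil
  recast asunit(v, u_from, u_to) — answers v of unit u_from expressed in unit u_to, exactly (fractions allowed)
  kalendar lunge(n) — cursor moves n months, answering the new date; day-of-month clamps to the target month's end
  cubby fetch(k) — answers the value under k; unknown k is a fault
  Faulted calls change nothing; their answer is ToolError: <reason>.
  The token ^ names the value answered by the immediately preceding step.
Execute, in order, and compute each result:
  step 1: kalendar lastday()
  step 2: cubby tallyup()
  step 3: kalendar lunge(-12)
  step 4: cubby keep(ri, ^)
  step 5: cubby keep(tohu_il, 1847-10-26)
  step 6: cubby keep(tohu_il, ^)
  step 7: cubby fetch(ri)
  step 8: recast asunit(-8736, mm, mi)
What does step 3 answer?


Answer: 2201-09-30

Derivation:
> kalendar lastday
:: 2202-09-30
> cubby tallyup
:: 3
> kalendar lunge n=-12
:: 2201-09-30
> cubby keep k=ri v=^
:: wusme
> cubby keep k=tohu_il v=1847-10-26
:: gromosoz_and
> cubby keep k=tohu_il v=^
:: 1847-10-26
> cubby fetch k=ri
:: 2201-09-30
> recast asunit v=-8736 u_from=mm u_to=mi
:: -91/16764


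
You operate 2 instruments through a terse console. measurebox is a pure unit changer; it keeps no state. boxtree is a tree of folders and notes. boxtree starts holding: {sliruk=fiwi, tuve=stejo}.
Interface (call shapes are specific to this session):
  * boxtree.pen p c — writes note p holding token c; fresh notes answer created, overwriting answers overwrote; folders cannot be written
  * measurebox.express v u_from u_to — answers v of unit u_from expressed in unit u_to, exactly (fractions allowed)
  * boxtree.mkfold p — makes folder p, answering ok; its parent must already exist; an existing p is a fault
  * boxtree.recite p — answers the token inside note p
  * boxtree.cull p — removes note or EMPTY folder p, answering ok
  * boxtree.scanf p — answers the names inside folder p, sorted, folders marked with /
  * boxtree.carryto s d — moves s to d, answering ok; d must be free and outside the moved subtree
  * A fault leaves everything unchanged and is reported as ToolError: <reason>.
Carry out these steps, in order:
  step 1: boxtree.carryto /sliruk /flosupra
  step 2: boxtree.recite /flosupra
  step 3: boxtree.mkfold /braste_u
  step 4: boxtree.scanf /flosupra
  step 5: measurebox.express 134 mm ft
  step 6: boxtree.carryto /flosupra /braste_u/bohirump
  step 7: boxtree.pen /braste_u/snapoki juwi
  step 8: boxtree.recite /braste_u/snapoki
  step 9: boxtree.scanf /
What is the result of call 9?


-- 1. carryto(s→/sliruk, d→/flosupra) : ok
-- 2. recite(p→/flosupra) : fiwi
-- 3. mkfold(p→/braste_u) : ok
-- 4. scanf(p→/flosupra) : ToolError: not a directory
-- 5. express(v→134, u_from→mm, u_to→ft) : 335/762
-- 6. carryto(s→/flosupra, d→/braste_u/bohirump) : ok
-- 7. pen(p→/braste_u/snapoki, c→juwi) : created
-- 8. recite(p→/braste_u/snapoki) : juwi
-- 9. scanf(p→/) : [braste_u/, tuve]

Answer: [braste_u/, tuve]


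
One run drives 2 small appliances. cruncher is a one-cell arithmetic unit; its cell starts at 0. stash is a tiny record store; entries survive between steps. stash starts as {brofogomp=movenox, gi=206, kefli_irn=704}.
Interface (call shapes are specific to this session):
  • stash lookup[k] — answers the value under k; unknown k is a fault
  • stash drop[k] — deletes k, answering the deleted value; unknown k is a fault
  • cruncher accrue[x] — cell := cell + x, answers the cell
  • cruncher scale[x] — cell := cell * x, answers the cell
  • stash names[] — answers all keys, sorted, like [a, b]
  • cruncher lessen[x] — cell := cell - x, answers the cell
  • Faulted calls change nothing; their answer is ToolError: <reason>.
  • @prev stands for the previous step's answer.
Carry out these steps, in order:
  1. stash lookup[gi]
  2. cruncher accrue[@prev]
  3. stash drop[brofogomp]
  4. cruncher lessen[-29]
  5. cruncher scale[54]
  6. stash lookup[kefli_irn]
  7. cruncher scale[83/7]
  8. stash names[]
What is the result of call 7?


Answer: 1053270/7

Derivation:
% 1. stash lookup(k='gi') : 206
% 2. cruncher accrue(x='@prev') : 206
% 3. stash drop(k='brofogomp') : movenox
% 4. cruncher lessen(x='-29') : 235
% 5. cruncher scale(x='54') : 12690
% 6. stash lookup(k='kefli_irn') : 704
% 7. cruncher scale(x='83/7') : 1053270/7
% 8. stash names() : [gi, kefli_irn]


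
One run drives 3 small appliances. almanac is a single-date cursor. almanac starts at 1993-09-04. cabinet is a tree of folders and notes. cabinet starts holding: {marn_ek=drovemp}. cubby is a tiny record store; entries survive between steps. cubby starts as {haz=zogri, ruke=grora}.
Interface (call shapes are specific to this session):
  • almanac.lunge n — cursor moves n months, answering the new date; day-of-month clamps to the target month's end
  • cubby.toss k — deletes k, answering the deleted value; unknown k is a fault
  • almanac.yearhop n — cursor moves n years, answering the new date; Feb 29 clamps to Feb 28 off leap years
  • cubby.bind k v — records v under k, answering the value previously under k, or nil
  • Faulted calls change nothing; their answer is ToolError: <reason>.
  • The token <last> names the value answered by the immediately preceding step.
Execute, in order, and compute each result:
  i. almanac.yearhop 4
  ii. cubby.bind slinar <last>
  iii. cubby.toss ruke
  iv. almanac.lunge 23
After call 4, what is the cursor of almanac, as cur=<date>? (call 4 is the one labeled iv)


Answer: cur=1999-08-04

Derivation:
I use almanac.yearhop on n='4', — result: 1997-09-04.
Now I run cubby.bind on k='slinar', v='<last>': nil.
I call cubby.toss on k='ruke', which returns grora.
I invoke almanac.lunge on n='23', yielding 1999-08-04.


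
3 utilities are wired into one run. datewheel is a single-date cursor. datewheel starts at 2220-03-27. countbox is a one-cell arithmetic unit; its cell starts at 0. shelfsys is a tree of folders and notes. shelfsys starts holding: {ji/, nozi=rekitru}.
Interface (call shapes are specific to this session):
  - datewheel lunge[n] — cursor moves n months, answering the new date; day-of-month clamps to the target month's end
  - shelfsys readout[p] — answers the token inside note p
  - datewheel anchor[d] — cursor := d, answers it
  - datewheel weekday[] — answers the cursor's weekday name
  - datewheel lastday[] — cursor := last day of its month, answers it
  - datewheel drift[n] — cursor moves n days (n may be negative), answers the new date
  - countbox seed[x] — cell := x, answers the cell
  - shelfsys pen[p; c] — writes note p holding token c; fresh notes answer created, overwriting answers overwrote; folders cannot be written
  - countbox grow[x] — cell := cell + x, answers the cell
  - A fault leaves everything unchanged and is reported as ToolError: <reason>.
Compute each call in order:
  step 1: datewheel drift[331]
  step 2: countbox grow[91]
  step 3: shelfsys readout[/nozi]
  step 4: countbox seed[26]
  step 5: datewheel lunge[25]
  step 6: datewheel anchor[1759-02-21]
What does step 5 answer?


I invoke datewheel drift using n: 331, and get 2221-02-21.
Now I run countbox grow using x: 91, — result: 91.
Invoking shelfsys readout using p: /nozi: rekitru.
I try countbox seed using x: 26, giving 26.
I invoke datewheel lunge using n: 25, which returns 2223-03-21.
Calling datewheel anchor using d: 1759-02-21: 1759-02-21.

Answer: 2223-03-21
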